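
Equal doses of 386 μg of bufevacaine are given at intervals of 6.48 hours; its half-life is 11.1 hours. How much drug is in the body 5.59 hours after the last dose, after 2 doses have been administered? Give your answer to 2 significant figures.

The 2 doses were given 12.07, 5.59 hours ago.
Total = 386·(1/2)^(12.07/11.1) + 386·(1/2)^(5.59/11.1)
      = 181.66 + 272.26 ≈ 453.92 μg.

450 μg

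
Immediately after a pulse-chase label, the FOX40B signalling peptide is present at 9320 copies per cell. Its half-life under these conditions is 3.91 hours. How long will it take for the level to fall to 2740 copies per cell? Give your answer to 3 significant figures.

Fraction remaining = 2740/9320 ≈ 0.29399.
n = log₂(9320/2740) = ln(3.4015)/ln 2 ≈ 1.7662 half-lives.
t = n × t½ = 1.7662 × 3.91 ≈ 6.9057 hours.

6.91 hours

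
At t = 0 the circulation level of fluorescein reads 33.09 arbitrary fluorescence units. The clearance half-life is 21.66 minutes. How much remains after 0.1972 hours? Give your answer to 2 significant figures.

Convert the elapsed time: 0.1972 hours = 11.832 minutes.
Number of half-lives: n = 11.832/21.66 ≈ 0.54626.
Remaining = 33.09 × (1/2)^0.54626 = 33.09 × 0.68479 ≈ 22.66 arbitrary fluorescence units.

23 arbitrary fluorescence units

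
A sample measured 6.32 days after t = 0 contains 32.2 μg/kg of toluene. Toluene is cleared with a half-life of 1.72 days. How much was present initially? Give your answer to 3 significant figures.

Number of half-lives elapsed: n = 6.32/1.72 ≈ 3.6744.
A₀ = A × 2^n = 32.2 × 2^3.6744 = 32.2 × 12.768 ≈ 411.12 μg/kg.

411 μg/kg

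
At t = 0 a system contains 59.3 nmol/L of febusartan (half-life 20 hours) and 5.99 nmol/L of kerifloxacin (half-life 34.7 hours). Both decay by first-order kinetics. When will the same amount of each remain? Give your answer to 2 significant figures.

160 hours

Set 59.3·(1/2)^(t/20) = 5.99·(1/2)^(t/34.7).
Taking log₂: log₂(59.3/5.99) = t·(1/20 − 1/34.7).
log₂(9.8998) = 3.3074; 1/20 − 1/34.7 = 0.021182.
t = 3.3074 / 0.021182 ≈ 156.15 hours.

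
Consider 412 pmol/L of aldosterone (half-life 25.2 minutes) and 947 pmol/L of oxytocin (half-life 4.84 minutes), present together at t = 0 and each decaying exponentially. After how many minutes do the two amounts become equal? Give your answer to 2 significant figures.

7.2 minutes

Set 412·(1/2)^(t/25.2) = 947·(1/2)^(t/4.84).
Taking log₂: log₂(412/947) = t·(1/25.2 − 1/4.84).
log₂(0.43506) = -1.2007; 1/25.2 − 1/4.84 = -0.16693.
t = -1.2007 / -0.16693 ≈ 7.193 minutes.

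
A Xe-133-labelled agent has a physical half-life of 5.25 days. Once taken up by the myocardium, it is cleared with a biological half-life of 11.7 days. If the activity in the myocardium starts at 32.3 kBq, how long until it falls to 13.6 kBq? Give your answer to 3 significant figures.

4.52 days

1/t_eff = 1/t_phys + 1/t_biol = 1/5.25 + 1/11.7 = 0.27595 per day.
t_eff = 5.25 × 11.7 / (5.25 + 11.7) ≈ 3.6239 days.
n = log₂(32.3/13.6) ≈ 1.2479; t = 1.2479 × 3.6239 ≈ 4.5224 days.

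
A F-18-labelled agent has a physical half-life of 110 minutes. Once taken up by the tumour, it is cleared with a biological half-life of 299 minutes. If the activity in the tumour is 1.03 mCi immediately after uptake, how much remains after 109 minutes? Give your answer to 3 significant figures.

1/t_eff = 1/t_phys + 1/t_biol = 1/110 + 1/299 = 0.012435 per minute.
t_eff = 110 × 299 / (110 + 299) ≈ 80.416 minutes.
Remaining = 1.03 × (1/2)^(109/80.416) = 1.03 × (1/2)^1.3555 ≈ 0.40254 mCi.

0.403 mCi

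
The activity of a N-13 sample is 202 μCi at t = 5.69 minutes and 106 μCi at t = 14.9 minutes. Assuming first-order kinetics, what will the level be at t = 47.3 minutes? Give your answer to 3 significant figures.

11.0 μCi

Over Δt = 14.9 − 5.69 = 9.21 minutes, the level fell by a factor of 202/106 ≈ 1.9057.
n = log₂(1.9057) ≈ 0.93029 half-lives, so t½ = 9.21/0.93029 ≈ 9.9001 minutes.
From t = 14.9 to t = 47.3: 106 × (1/2)^((47.3−14.9)/9.9001) ≈ 10.968 μCi.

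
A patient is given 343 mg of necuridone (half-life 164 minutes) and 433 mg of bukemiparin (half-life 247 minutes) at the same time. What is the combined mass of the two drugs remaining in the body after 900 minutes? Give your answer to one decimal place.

necuridone: 343 × (1/2)^(900/164) = 343 × (1/2)^5.4878 ≈ 7.6436 mg.
bukemiparin: 433 × (1/2)^(900/247) = 433 × (1/2)^3.6437 ≈ 34.643 mg.
Total = 7.6436 + 34.643 ≈ 42.287 mg.

42.3 mg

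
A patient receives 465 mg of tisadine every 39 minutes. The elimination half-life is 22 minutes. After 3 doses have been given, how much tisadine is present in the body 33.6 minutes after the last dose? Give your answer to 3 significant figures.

222 mg

The 3 doses were given 111.6, 72.6, 33.6 minutes ago.
Total = 465·(1/2)^(111.6/22) + 465·(1/2)^(72.6/22) + 465·(1/2)^(33.6/22)
      = 13.817 + 47.212 + 161.32 ≈ 222.35 mg.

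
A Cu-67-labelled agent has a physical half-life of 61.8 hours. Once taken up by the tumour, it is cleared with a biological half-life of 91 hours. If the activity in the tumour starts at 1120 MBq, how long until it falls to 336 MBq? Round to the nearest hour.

64 hours

1/t_eff = 1/t_phys + 1/t_biol = 1/61.8 + 1/91 = 0.02717 per hour.
t_eff = 61.8 × 91 / (61.8 + 91) ≈ 36.805 hours.
n = log₂(1120/336) ≈ 1.737; t = 1.737 × 36.805 ≈ 63.929 hours.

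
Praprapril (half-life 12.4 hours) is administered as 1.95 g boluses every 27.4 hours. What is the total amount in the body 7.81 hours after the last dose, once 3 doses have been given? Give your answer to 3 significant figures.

1.59 g

The 3 doses were given 62.61, 35.21, 7.81 hours ago.
Total = 1.95·(1/2)^(62.61/12.4) + 1.95·(1/2)^(35.21/12.4) + 1.95·(1/2)^(7.81/12.4)
      = 0.058895 + 0.27243 + 1.2602 ≈ 1.5915 g.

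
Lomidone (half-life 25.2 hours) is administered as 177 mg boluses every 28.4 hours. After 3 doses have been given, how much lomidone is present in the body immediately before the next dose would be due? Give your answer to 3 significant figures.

135 mg

The 3 doses were given 85.2, 56.8, 28.4 hours ago.
Total = 177·(1/2)^(85.2/25.2) + 177·(1/2)^(56.8/25.2) + 177·(1/2)^(28.4/25.2)
      = 16.99 + 37.107 + 81.043 ≈ 135.14 mg.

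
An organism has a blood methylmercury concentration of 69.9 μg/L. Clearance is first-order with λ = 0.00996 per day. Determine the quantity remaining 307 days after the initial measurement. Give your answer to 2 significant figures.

3.3 μg/L

t½ = ln 2 / λ = 0.69315 / 0.00996 ≈ 69.593 days.
Number of half-lives: n = 307/69.593 ≈ 4.4114.
Remaining = 69.9 × (1/2)^4.4114 = 69.9 × 0.046995 ≈ 3.2849 μg/L.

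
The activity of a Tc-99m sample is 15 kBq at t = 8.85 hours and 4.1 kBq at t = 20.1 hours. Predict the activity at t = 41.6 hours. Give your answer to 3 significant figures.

Over Δt = 20.1 − 8.85 = 11.25 hours, the level fell by a factor of 15/4.1 ≈ 3.6585.
n = log₂(3.6585) ≈ 1.8713 half-lives, so t½ = 11.25/1.8713 ≈ 6.012 hours.
From t = 20.1 to t = 41.6: 4.1 × (1/2)^((41.6−20.1)/6.012) ≈ 0.34375 kBq.

0.344 kBq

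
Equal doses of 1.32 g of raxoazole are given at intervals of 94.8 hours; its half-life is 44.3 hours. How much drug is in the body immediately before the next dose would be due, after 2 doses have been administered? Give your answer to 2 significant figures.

The 2 doses were given 189.6, 94.8 hours ago.
Total = 1.32·(1/2)^(189.6/44.3) + 1.32·(1/2)^(94.8/44.3)
      = 0.067951 + 0.29949 ≈ 0.36744 g.

0.37 g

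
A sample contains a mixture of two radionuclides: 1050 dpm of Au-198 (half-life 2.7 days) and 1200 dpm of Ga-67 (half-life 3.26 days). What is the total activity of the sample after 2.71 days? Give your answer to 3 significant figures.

Au-198: 1050 × (1/2)^(2.71/2.7) = 1050 × (1/2)^1.0037 ≈ 523.65 dpm.
Ga-67: 1200 × (1/2)^(2.71/3.26) = 1200 × (1/2)^0.83129 ≈ 674.43 dpm.
Total = 523.65 + 674.43 ≈ 1198.1 dpm.

1200 dpm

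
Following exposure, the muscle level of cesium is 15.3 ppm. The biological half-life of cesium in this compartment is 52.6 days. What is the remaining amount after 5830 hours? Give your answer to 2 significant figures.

Convert the elapsed time: 5830 hours = 242.917 days.
Number of half-lives: n = 242.917/52.6 ≈ 4.6182.
Remaining = 15.3 × (1/2)^4.6182 = 15.3 × 0.040718 ≈ 0.62299 ppm.

0.62 ppm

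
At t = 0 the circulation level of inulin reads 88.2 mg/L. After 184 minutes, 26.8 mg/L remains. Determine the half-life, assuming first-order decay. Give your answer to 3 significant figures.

A/A₀ = 26.8/88.2 ≈ 0.30385.
n = log₂(3.291) ≈ 1.7185 half-lives elapsed in 184 minutes.
t½ = 184/1.7185 ≈ 107.07 minutes.

107 minutes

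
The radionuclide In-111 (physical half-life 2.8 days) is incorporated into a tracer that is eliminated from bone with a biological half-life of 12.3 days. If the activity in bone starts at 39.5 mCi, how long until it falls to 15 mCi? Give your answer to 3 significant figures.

3.19 days

1/t_eff = 1/t_phys + 1/t_biol = 1/2.8 + 1/12.3 = 0.43844 per day.
t_eff = 2.8 × 12.3 / (2.8 + 12.3) ≈ 2.2808 days.
n = log₂(39.5/15) ≈ 1.3969; t = 1.3969 × 2.2808 ≈ 3.186 days.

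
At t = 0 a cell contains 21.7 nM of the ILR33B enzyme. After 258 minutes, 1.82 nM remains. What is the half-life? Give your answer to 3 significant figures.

A/A₀ = 1.82/21.7 ≈ 0.083871.
n = log₂(11.923) ≈ 3.5757 half-lives elapsed in 258 minutes.
t½ = 258/3.5757 ≈ 72.154 minutes.

72.2 minutes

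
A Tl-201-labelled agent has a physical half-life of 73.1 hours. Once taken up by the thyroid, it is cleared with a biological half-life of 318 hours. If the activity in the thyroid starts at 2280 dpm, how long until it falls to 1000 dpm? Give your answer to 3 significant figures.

70.7 hours

1/t_eff = 1/t_phys + 1/t_biol = 1/73.1 + 1/318 = 0.016825 per hour.
t_eff = 73.1 × 318 / (73.1 + 318) ≈ 59.437 hours.
n = log₂(2280/1000) ≈ 1.189; t = 1.189 × 59.437 ≈ 70.673 hours.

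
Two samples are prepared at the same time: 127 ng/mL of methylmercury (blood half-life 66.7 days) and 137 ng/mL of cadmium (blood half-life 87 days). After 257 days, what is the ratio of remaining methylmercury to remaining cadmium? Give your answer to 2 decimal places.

0.50

methylmercury: 127 × (1/2)^(257/66.7) = 127 × (1/2)^3.8531 ≈ 8.7885 ng/mL.
cadmium: 137 × (1/2)^(257/87) = 137 × (1/2)^2.954 ≈ 17.68 ng/mL.
Ratio ≈ 8.7885 / 17.68 ≈ 0.4971.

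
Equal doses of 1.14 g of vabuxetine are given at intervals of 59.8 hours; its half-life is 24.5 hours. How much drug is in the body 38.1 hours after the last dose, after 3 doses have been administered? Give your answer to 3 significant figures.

The 3 doses were given 157.7, 97.9, 38.1 hours ago.
Total = 1.14·(1/2)^(157.7/24.5) + 1.14·(1/2)^(97.9/24.5) + 1.14·(1/2)^(38.1/24.5)
      = 0.01316 + 0.071452 + 0.38795 ≈ 0.47256 g.

0.473 g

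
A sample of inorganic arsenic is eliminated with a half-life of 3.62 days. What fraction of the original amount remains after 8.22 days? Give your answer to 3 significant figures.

0.207

n = 8.22/3.62 ≈ 2.2707 half-lives.
Fraction remaining = (1/2)^2.2707 ≈ 0.20723.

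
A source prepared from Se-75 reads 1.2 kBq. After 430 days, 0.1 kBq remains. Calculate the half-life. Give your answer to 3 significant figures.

A/A₀ = 0.1/1.2 ≈ 0.083333.
n = log₂(12) ≈ 3.585 half-lives elapsed in 430 days.
t½ = 430/3.585 ≈ 119.95 days.

120 days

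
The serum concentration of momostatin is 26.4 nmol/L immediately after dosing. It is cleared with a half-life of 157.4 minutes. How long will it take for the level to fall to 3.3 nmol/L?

472.2 minutes

3.3/26.4 = 1/8, so 3 half-lives have elapsed.
t = 3 × 157.4 = 472.2 minutes.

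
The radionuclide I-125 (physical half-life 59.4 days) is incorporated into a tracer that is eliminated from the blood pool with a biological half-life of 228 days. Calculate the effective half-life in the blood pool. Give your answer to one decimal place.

1/t_eff = 1/t_phys + 1/t_biol = 1/59.4 + 1/228 = 0.021221 per day.
t_eff = 59.4 × 228 / (59.4 + 228) ≈ 47.123 days.

47.1 days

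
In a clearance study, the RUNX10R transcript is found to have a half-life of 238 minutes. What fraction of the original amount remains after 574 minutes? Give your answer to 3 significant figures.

n = 574/238 ≈ 2.4118 half-lives.
Fraction remaining = (1/2)^2.4118 ≈ 0.18793.

0.188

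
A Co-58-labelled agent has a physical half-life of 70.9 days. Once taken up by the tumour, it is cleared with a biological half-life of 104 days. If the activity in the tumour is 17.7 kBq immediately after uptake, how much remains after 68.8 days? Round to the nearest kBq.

1/t_eff = 1/t_phys + 1/t_biol = 1/70.9 + 1/104 = 0.02372 per day.
t_eff = 70.9 × 104 / (70.9 + 104) ≈ 42.159 days.
Remaining = 17.7 × (1/2)^(68.8/42.159) = 17.7 × (1/2)^1.6319 ≈ 5.7111 kBq.

6 kBq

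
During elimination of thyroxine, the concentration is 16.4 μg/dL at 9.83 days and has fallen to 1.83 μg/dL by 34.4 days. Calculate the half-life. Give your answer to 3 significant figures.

7.77 days

Over Δt = 34.4 − 9.83 = 24.57 days, the level fell by a factor of 16.4/1.83 ≈ 8.9617.
n = log₂(8.9617) ≈ 3.1638 half-lives, so t½ = 24.57/3.1638 ≈ 7.766 days.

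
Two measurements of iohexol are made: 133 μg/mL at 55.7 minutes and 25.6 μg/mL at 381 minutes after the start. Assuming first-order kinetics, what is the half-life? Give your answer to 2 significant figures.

140 minutes

Over Δt = 381 − 55.7 = 325.3 minutes, the level fell by a factor of 133/25.6 ≈ 5.1953.
n = log₂(5.1953) ≈ 2.3772 half-lives, so t½ = 325.3/2.3772 ≈ 136.84 minutes.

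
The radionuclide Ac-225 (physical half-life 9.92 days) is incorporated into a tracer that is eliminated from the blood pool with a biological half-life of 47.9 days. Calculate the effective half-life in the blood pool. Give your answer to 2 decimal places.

1/t_eff = 1/t_phys + 1/t_biol = 1/9.92 + 1/47.9 = 0.12168 per day.
t_eff = 9.92 × 47.9 / (9.92 + 47.9) ≈ 8.2181 days.

8.22 days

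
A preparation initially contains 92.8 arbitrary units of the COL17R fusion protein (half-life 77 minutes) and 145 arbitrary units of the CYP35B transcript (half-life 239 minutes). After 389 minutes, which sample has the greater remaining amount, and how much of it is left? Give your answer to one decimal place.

CYP35B transcript, 46.9 arbitrary units

COL17R fusion protein: 92.8 × (1/2)^5.0519 ≈ 2.7974 arbitrary units.
CYP35B transcript: 145 × (1/2)^1.6276 ≈ 46.925 arbitrary units.
CYP35B transcript has more remaining, at ≈ 46.925 arbitrary units.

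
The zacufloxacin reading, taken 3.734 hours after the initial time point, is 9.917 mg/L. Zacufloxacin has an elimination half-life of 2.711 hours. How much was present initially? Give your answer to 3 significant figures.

25.8 mg/L

Number of half-lives elapsed: n = 3.734/2.711 ≈ 1.3774.
A₀ = A × 2^n = 9.917 × 2^1.3774 = 9.917 × 2.5979 ≈ 25.763 mg/L.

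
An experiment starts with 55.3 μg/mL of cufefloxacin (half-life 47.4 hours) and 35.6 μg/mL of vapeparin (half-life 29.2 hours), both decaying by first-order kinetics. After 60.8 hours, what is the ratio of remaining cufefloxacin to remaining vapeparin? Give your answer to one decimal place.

2.7

cufefloxacin: 55.3 × (1/2)^(60.8/47.4) = 55.3 × (1/2)^1.2827 ≈ 22.73 μg/mL.
vapeparin: 35.6 × (1/2)^(60.8/29.2) = 35.6 × (1/2)^2.0822 ≈ 8.4071 μg/mL.
Ratio ≈ 22.73 / 8.4071 ≈ 2.7036.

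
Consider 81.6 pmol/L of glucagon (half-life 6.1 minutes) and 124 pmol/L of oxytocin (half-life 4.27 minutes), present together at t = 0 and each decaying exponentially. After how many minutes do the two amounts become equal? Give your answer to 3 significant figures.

8.59 minutes

Set 81.6·(1/2)^(t/6.1) = 124·(1/2)^(t/4.27).
Taking log₂: log₂(81.6/124) = t·(1/6.1 − 1/4.27).
log₂(0.65806) = -0.6037; 1/6.1 − 1/4.27 = -0.070258.
t = -0.6037 / -0.070258 ≈ 8.5927 minutes.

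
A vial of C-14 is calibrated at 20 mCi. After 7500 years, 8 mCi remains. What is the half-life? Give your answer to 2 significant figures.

5700 years

A/A₀ = 8/20 ≈ 0.4.
n = log₂(2.5) ≈ 1.3219 half-lives elapsed in 7500 years.
t½ = 7500/1.3219 ≈ 5673.5 years.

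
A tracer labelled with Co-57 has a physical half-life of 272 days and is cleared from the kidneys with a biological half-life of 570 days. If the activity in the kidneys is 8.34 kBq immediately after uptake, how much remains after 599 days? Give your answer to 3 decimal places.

0.875 kBq

1/t_eff = 1/t_phys + 1/t_biol = 1/272 + 1/570 = 0.0054309 per day.
t_eff = 272 × 570 / (272 + 570) ≈ 184.13 days.
Remaining = 8.34 × (1/2)^(599/184.13) = 8.34 × (1/2)^3.2531 ≈ 0.87476 kBq.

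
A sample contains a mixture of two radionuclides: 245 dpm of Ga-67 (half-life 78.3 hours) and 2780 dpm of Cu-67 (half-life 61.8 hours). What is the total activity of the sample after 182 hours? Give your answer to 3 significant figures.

410 dpm

Ga-67: 245 × (1/2)^(182/78.3) = 245 × (1/2)^2.3244 ≈ 48.916 dpm.
Cu-67: 2780 × (1/2)^(182/61.8) = 2780 × (1/2)^2.945 ≈ 361.01 dpm.
Total = 48.916 + 361.01 ≈ 409.92 dpm.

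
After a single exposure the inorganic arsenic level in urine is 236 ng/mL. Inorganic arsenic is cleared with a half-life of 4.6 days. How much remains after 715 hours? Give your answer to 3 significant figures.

Convert the elapsed time: 715 hours = 29.7917 days.
Number of half-lives: n = 29.7917/4.6 ≈ 6.4764.
Remaining = 236 × (1/2)^6.4764 = 236 × 0.01123 ≈ 2.6504 ng/mL.

2.65 ng/mL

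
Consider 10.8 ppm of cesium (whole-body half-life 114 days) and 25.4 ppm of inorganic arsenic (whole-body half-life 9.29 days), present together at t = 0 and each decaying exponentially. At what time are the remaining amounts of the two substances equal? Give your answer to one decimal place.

Set 10.8·(1/2)^(t/114) = 25.4·(1/2)^(t/9.29).
Taking log₂: log₂(10.8/25.4) = t·(1/114 − 1/9.29).
log₂(0.4252) = -1.2338; 1/114 − 1/9.29 = -0.098871.
t = -1.2338 / -0.098871 ≈ 12.479 days.

12.5 days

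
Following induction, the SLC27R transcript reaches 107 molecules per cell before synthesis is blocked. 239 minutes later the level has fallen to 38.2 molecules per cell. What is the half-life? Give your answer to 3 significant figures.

A/A₀ = 38.2/107 ≈ 0.35701.
n = log₂(2.801) ≈ 1.486 half-lives elapsed in 239 minutes.
t½ = 239/1.486 ≈ 160.84 minutes.

161 minutes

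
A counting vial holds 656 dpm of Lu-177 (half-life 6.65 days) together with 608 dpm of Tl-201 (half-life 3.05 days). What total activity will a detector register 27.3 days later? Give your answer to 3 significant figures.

39.3 dpm

Lu-177: 656 × (1/2)^(27.3/6.65) = 656 × (1/2)^4.1053 ≈ 38.115 dpm.
Tl-201: 608 × (1/2)^(27.3/3.05) = 608 × (1/2)^8.9508 ≈ 1.2287 dpm.
Total = 38.115 + 1.2287 ≈ 39.344 dpm.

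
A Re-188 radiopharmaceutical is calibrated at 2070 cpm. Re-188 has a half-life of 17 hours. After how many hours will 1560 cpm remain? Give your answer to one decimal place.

6.9 hours

Fraction remaining = 1560/2070 ≈ 0.75362.
n = log₂(2070/1560) = ln(1.3269)/ln 2 ≈ 0.40808 half-lives.
t = n × t½ = 0.40808 × 17 ≈ 6.9374 hours.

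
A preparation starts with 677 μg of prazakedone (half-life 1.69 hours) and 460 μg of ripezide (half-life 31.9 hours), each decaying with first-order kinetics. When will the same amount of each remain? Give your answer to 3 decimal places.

0.995 hours

Set 677·(1/2)^(t/1.69) = 460·(1/2)^(t/31.9).
Taking log₂: log₂(677/460) = t·(1/1.69 − 1/31.9).
log₂(1.4717) = 0.55752; 1/1.69 − 1/31.9 = 0.56037.
t = 0.55752 / 0.56037 ≈ 0.99492 hours.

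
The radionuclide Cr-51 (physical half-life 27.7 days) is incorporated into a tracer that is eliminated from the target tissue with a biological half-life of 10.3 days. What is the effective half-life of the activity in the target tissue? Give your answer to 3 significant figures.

1/t_eff = 1/t_phys + 1/t_biol = 1/27.7 + 1/10.3 = 0.13319 per day.
t_eff = 27.7 × 10.3 / (27.7 + 10.3) ≈ 7.5082 days.

7.51 days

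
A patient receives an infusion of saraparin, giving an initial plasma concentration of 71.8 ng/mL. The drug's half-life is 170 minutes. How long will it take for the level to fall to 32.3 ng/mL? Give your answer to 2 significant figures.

Fraction remaining = 32.3/71.8 ≈ 0.44986.
n = log₂(71.8/32.3) = ln(2.2229)/ln 2 ≈ 1.1524 half-lives.
t = n × t½ = 1.1524 × 170 ≈ 195.92 minutes.

200 minutes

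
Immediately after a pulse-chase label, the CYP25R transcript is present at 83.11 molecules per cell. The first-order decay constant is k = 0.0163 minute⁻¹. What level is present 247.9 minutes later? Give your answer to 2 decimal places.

1.46 molecules per cell

t½ = ln 2 / k = 0.69315 / 0.0163 ≈ 42.524 minutes.
Number of half-lives: n = 247.9/42.524 ≈ 5.8296.
Remaining = 83.11 × (1/2)^5.8296 = 83.11 × 0.017584 ≈ 1.4614 molecules per cell.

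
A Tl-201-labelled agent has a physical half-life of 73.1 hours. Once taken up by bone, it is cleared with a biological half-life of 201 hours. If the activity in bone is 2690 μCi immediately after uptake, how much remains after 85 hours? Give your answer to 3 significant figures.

896 μCi

1/t_eff = 1/t_phys + 1/t_biol = 1/73.1 + 1/201 = 0.018655 per hour.
t_eff = 73.1 × 201 / (73.1 + 201) ≈ 53.605 hours.
Remaining = 2690 × (1/2)^(85/53.605) = 2690 × (1/2)^1.5857 ≈ 896.22 μCi.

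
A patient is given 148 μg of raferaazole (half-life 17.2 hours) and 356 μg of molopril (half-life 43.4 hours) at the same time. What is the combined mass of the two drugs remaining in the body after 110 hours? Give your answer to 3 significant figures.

63.2 μg

raferaazole: 148 × (1/2)^(110/17.2) = 148 × (1/2)^6.3953 ≈ 1.7582 μg.
molopril: 356 × (1/2)^(110/43.4) = 356 × (1/2)^2.5346 ≈ 61.443 μg.
Total = 1.7582 + 61.443 ≈ 63.201 μg.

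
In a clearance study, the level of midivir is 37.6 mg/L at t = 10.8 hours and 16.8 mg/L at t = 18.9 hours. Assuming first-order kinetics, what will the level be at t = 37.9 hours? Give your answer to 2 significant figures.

2.5 mg/L

Over Δt = 18.9 − 10.8 = 8.1 hours, the level fell by a factor of 37.6/16.8 ≈ 2.2381.
n = log₂(2.2381) ≈ 1.1623 half-lives, so t½ = 8.1/1.1623 ≈ 6.9691 hours.
From t = 18.9 to t = 37.9: 16.8 × (1/2)^((37.9−18.9)/6.9691) ≈ 2.5387 mg/L.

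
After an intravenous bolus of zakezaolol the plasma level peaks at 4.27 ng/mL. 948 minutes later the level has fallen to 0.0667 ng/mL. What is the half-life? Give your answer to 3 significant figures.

158 minutes

A/A₀ = 0.0667/4.27 ≈ 0.015621.
n = log₂(64.018) ≈ 6.0004 half-lives elapsed in 948 minutes.
t½ = 948/6.0004 ≈ 157.99 minutes.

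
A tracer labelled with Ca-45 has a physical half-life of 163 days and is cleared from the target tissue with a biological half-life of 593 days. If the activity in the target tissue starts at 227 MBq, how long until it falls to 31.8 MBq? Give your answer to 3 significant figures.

363 days

1/t_eff = 1/t_phys + 1/t_biol = 1/163 + 1/593 = 0.0078213 per day.
t_eff = 163 × 593 / (163 + 593) ≈ 127.86 days.
n = log₂(227/31.8) ≈ 2.8356; t = 2.8356 × 127.86 ≈ 362.55 days.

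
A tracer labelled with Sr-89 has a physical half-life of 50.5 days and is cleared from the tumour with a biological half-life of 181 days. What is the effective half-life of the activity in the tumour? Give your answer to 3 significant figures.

39.5 days

1/t_eff = 1/t_phys + 1/t_biol = 1/50.5 + 1/181 = 0.025327 per day.
t_eff = 50.5 × 181 / (50.5 + 181) ≈ 39.484 days.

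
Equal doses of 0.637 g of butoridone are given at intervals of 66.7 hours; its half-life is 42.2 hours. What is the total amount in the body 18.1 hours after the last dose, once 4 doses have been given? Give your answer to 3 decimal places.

The 4 doses were given 218.2, 151.5, 84.8, 18.1 hours ago.
Total = 0.637·(1/2)^(218.2/42.2) + 0.637·(1/2)^(151.5/42.2) + 0.637·(1/2)^(84.8/42.2) + 0.637·(1/2)^(18.1/42.2)
      = 0.017686 + 0.052897 + 0.15821 + 0.47318 ≈ 0.70197 g.

0.702 g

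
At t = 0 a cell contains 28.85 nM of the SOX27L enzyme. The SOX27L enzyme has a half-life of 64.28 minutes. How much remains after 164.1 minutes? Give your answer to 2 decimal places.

4.92 nM

Number of half-lives: n = 164.1/64.28 ≈ 2.5529.
Remaining = 28.85 × (1/2)^2.5529 = 28.85 × 0.17041 ≈ 4.9164 nM.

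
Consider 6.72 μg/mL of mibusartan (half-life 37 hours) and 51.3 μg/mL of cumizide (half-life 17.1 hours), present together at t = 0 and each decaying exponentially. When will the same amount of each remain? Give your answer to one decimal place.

Set 6.72·(1/2)^(t/37) = 51.3·(1/2)^(t/17.1).
Taking log₂: log₂(6.72/51.3) = t·(1/37 − 1/17.1).
log₂(0.13099) = -2.9324; 1/37 − 1/17.1 = -0.031453.
t = -2.9324 / -0.031453 ≈ 93.233 hours.

93.2 hours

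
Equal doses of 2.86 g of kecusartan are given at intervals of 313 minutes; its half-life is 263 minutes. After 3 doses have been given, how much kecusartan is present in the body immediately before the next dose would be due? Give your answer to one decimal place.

2.0 g

The 3 doses were given 939, 626, 313 minutes ago.
Total = 2.86·(1/2)^(939/263) + 2.86·(1/2)^(626/263) + 2.86·(1/2)^(313/263)
      = 0.24076 + 0.54935 + 1.2534 ≈ 2.0436 g.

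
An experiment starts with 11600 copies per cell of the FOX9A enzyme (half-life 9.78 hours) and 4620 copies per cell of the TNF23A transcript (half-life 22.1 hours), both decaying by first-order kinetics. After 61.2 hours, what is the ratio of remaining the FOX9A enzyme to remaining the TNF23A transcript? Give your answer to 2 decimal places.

0.22

FOX9A enzyme: 11600 × (1/2)^(61.2/9.78) = 11600 × (1/2)^6.2577 ≈ 151.6 copies per cell.
TNF23A transcript: 4620 × (1/2)^(61.2/22.1) = 4620 × (1/2)^2.7692 ≈ 677.67 copies per cell.
Ratio ≈ 151.6 / 677.67 ≈ 0.22371.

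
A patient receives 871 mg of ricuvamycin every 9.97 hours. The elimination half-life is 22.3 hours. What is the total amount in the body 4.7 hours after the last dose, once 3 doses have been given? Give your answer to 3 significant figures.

The 3 doses were given 24.64, 14.67, 4.7 hours ago.
Total = 871·(1/2)^(24.64/22.3) + 871·(1/2)^(14.67/22.3) + 871·(1/2)^(4.7/22.3)
      = 404.95 + 552.06 + 752.61 ≈ 1709.6 mg.

1710 mg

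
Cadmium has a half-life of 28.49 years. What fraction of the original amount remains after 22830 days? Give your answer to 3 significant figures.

0.218

22830 days = 62.5479 years.
n = 62.5479/28.49 ≈ 2.1954 half-lives.
Fraction remaining = (1/2)^2.1954 ≈ 0.21833.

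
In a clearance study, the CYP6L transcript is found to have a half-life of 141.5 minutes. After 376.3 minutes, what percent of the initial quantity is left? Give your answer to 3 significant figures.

15.8%

n = 376.3/141.5 ≈ 2.6594 half-lives.
Fraction remaining = (1/2)^2.6594 ≈ 0.15829, i.e. 15.829%.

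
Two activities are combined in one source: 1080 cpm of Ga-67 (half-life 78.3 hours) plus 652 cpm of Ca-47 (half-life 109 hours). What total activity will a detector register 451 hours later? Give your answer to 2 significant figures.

57 cpm

Ga-67: 1080 × (1/2)^(451/78.3) = 1080 × (1/2)^5.7599 ≈ 19.931 cpm.
Ca-47: 652 × (1/2)^(451/109) = 652 × (1/2)^4.1376 ≈ 37.043 cpm.
Total = 19.931 + 37.043 ≈ 56.973 cpm.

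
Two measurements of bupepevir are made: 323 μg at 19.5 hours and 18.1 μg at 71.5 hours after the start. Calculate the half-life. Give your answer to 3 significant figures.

12.5 hours

Over Δt = 71.5 − 19.5 = 52 hours, the level fell by a factor of 323/18.1 ≈ 17.845.
n = log₂(17.845) ≈ 4.1575 half-lives, so t½ = 52/4.1575 ≈ 12.508 hours.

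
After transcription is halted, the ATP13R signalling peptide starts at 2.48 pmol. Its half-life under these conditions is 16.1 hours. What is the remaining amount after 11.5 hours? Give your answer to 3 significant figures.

1.51 pmol

Number of half-lives: n = 11.5/16.1 ≈ 0.71429.
Remaining = 2.48 × (1/2)^0.71429 = 2.48 × 0.60951 ≈ 1.5116 pmol.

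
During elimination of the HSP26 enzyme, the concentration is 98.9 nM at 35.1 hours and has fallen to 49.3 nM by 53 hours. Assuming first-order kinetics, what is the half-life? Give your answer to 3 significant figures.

17.8 hours

Over Δt = 53 − 35.1 = 17.9 hours, the level fell by a factor of 98.9/49.3 ≈ 2.0061.
n = log₂(2.0061) ≈ 1.0044 half-lives, so t½ = 17.9/1.0044 ≈ 17.822 hours.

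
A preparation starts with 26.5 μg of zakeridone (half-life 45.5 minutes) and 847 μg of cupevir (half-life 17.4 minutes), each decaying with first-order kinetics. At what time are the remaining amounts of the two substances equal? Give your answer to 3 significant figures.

141 minutes

Set 26.5·(1/2)^(t/45.5) = 847·(1/2)^(t/17.4).
Taking log₂: log₂(26.5/847) = t·(1/45.5 − 1/17.4).
log₂(0.031287) = -4.9983; 1/45.5 − 1/17.4 = -0.035493.
t = -4.9983 / -0.035493 ≈ 140.82 minutes.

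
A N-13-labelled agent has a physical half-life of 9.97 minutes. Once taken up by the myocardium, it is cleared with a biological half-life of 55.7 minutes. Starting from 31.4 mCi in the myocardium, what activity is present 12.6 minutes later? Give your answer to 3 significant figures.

11.2 mCi

1/t_eff = 1/t_phys + 1/t_biol = 1/9.97 + 1/55.7 = 0.11825 per minute.
t_eff = 9.97 × 55.7 / (9.97 + 55.7) ≈ 8.4564 minutes.
Remaining = 31.4 × (1/2)^(12.6/8.4564) = 31.4 × (1/2)^1.49 ≈ 11.179 mCi.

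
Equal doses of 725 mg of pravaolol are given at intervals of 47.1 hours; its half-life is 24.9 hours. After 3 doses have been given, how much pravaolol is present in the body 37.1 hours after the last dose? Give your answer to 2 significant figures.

The 3 doses were given 131.3, 84.2, 37.1 hours ago.
Total = 725·(1/2)^(131.3/24.9) + 725·(1/2)^(84.2/24.9) + 725·(1/2)^(37.1/24.9)
      = 18.749 + 69.566 + 258.12 ≈ 346.43 mg.

350 mg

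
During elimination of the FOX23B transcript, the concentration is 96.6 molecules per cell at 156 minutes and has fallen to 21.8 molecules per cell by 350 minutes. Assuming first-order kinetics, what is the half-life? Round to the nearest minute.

Over Δt = 350 − 156 = 194 minutes, the level fell by a factor of 96.6/21.8 ≈ 4.4312.
n = log₂(4.4312) ≈ 2.1477 half-lives, so t½ = 194/2.1477 ≈ 90.329 minutes.

90 minutes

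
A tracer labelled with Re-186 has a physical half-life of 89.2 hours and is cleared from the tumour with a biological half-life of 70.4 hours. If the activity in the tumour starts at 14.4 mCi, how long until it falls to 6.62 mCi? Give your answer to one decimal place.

44.1 hours

1/t_eff = 1/t_phys + 1/t_biol = 1/89.2 + 1/70.4 = 0.025415 per hour.
t_eff = 89.2 × 70.4 / (89.2 + 70.4) ≈ 39.346 hours.
n = log₂(14.4/6.62) ≈ 1.1212; t = 1.1212 × 39.346 ≈ 44.114 hours.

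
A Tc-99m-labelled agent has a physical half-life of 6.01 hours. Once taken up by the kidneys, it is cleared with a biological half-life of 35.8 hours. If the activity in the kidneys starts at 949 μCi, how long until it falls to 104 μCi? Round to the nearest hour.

16 hours

1/t_eff = 1/t_phys + 1/t_biol = 1/6.01 + 1/35.8 = 0.19432 per hour.
t_eff = 6.01 × 35.8 / (6.01 + 35.8) ≈ 5.1461 hours.
n = log₂(949/104) ≈ 3.1898; t = 3.1898 × 5.1461 ≈ 16.415 hours.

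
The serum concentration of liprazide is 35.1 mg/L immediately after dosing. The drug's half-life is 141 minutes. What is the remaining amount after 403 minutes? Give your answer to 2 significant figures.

4.8 mg/L

Number of half-lives: n = 403/141 ≈ 2.8582.
Remaining = 35.1 × (1/2)^2.8582 = 35.1 × 0.13791 ≈ 4.8408 mg/L.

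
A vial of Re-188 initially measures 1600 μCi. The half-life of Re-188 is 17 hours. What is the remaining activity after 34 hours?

Elapsed time is 2 half-lives (34/17).
Each half-life halves the amount: 1600 × (1/2)^2 = 1600/4 = 400 μCi.

400 μCi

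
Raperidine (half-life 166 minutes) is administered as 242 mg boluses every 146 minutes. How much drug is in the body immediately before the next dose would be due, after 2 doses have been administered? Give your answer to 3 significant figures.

203 mg

The 2 doses were given 292, 146 minutes ago.
Total = 242·(1/2)^(292/166) + 242·(1/2)^(146/166)
      = 71.498 + 131.54 ≈ 203.04 mg.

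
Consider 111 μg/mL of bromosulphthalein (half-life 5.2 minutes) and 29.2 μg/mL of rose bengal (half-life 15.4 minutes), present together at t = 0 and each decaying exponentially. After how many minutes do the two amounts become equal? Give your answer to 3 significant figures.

Set 111·(1/2)^(t/5.2) = 29.2·(1/2)^(t/15.4).
Taking log₂: log₂(111/29.2) = t·(1/5.2 − 1/15.4).
log₂(3.8014) = 1.9265; 1/5.2 − 1/15.4 = 0.12737.
t = 1.9265 / 0.12737 ≈ 15.125 minutes.

15.1 minutes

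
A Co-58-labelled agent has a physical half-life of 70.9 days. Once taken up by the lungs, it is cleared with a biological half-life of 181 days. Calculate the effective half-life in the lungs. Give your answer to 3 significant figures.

1/t_eff = 1/t_phys + 1/t_biol = 1/70.9 + 1/181 = 0.019629 per day.
t_eff = 70.9 × 181 / (70.9 + 181) ≈ 50.944 days.

50.9 days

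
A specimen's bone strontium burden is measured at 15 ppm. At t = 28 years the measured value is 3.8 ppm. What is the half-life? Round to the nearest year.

14 years

A/A₀ = 3.8/15 ≈ 0.25333.
n = log₂(3.9474) ≈ 1.9809 half-lives elapsed in 28 years.
t½ = 28/1.9809 ≈ 14.135 years.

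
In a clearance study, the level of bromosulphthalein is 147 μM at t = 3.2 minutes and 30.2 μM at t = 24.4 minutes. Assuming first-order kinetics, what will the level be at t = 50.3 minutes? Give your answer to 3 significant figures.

Over Δt = 24.4 − 3.2 = 21.2 minutes, the level fell by a factor of 147/30.2 ≈ 4.8675.
n = log₂(4.8675) ≈ 2.2832 half-lives, so t½ = 21.2/2.2832 ≈ 9.2852 minutes.
From t = 24.4 to t = 50.3: 30.2 × (1/2)^((50.3−24.4)/9.2852) ≈ 4.3684 μM.

4.37 μM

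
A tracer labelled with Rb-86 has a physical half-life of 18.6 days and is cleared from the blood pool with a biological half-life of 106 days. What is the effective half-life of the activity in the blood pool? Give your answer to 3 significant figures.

15.8 days

1/t_eff = 1/t_phys + 1/t_biol = 1/18.6 + 1/106 = 0.063197 per day.
t_eff = 18.6 × 106 / (18.6 + 106) ≈ 15.823 days.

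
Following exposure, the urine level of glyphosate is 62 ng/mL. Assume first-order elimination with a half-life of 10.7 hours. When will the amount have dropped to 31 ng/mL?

31/62 = 1/2, so 1 half-life has elapsed.
t = 1 × 10.7 = 10.7 hours.

10.7 hours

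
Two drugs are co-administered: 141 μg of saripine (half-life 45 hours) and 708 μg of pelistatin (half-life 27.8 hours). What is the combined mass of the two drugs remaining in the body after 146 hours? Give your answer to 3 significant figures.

saripine: 141 × (1/2)^(146/45) = 141 × (1/2)^3.2444 ≈ 14.878 μg.
pelistatin: 708 × (1/2)^(146/27.8) = 708 × (1/2)^5.2518 ≈ 18.582 μg.
Total = 14.878 + 18.582 ≈ 33.46 μg.

33.5 μg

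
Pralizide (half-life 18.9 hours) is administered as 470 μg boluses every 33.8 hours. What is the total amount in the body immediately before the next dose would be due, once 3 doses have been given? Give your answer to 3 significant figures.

187 μg

The 3 doses were given 101.4, 67.6, 33.8 hours ago.
Total = 470·(1/2)^(101.4/18.9) + 470·(1/2)^(67.6/18.9) + 470·(1/2)^(33.8/18.9)
      = 11.404 + 39.391 + 136.07 ≈ 186.86 μg.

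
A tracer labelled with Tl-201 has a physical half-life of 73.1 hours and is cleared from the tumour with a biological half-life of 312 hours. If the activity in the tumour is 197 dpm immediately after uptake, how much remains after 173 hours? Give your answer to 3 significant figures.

1/t_eff = 1/t_phys + 1/t_biol = 1/73.1 + 1/312 = 0.016885 per hour.
t_eff = 73.1 × 312 / (73.1 + 312) ≈ 59.224 hours.
Remaining = 197 × (1/2)^(173/59.224) = 197 × (1/2)^2.9211 ≈ 26.009 dpm.

26.0 dpm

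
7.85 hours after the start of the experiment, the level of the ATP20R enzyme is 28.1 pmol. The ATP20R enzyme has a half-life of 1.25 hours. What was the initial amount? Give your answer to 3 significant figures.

2180 pmol

Number of half-lives elapsed: n = 7.85/1.25 ≈ 6.28.
A₀ = A × 2^n = 28.1 × 2^6.28 = 28.1 × 77.708 ≈ 2183.6 pmol.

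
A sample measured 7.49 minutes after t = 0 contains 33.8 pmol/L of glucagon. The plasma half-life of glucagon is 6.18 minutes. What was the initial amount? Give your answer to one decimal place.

78.3 pmol/L

Number of half-lives elapsed: n = 7.49/6.18 ≈ 1.212.
A₀ = A × 2^n = 33.8 × 2^1.212 = 33.8 × 2.3165 ≈ 78.299 pmol/L.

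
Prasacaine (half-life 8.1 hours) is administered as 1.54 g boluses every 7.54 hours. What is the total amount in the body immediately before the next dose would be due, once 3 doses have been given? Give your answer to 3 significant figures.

The 3 doses were given 22.62, 15.08, 7.54 hours ago.
Total = 1.54·(1/2)^(22.62/8.1) + 1.54·(1/2)^(15.08/8.1) + 1.54·(1/2)^(7.54/8.1)
      = 0.22226 + 0.42373 + 0.8078 ≈ 1.4538 g.

1.45 g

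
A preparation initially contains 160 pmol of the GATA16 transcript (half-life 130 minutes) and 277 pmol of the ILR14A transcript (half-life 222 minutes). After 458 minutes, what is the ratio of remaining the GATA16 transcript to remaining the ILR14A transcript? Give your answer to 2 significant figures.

0.21

GATA16 transcript: 160 × (1/2)^(458/130) = 160 × (1/2)^3.5231 ≈ 13.918 pmol.
ILR14A transcript: 277 × (1/2)^(458/222) = 277 × (1/2)^2.0631 ≈ 66.288 pmol.
Ratio ≈ 13.918 / 66.288 ≈ 0.20996.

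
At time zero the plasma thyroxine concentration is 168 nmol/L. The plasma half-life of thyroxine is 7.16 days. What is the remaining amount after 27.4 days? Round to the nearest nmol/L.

12 nmol/L

Number of half-lives: n = 27.4/7.16 ≈ 3.8268.
Remaining = 168 × (1/2)^3.8268 = 168 × 0.070472 ≈ 11.839 nmol/L.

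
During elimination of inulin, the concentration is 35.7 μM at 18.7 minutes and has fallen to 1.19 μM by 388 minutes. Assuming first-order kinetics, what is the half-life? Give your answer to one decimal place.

75.3 minutes

Over Δt = 388 − 18.7 = 369.3 minutes, the level fell by a factor of 35.7/1.19 ≈ 30.
n = log₂(30) ≈ 4.9069 half-lives, so t½ = 369.3/4.9069 ≈ 75.262 minutes.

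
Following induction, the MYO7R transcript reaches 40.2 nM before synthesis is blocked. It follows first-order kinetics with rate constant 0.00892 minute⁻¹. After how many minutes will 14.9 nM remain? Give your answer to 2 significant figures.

t½ = ln 2 / k = 0.69315 / 0.00892 ≈ 77.707 minutes.
Fraction remaining = 14.9/40.2 ≈ 0.37065.
n = log₂(40.2/14.9) = ln(2.698)/ln 2 ≈ 1.4319 half-lives.
t = n × t½ = 1.4319 × 77.707 ≈ 111.27 minutes.

110 minutes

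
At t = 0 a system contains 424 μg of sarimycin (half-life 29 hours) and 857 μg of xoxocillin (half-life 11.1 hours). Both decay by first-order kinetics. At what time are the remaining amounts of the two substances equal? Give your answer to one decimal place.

Set 424·(1/2)^(t/29) = 857·(1/2)^(t/11.1).
Taking log₂: log₂(424/857) = t·(1/29 − 1/11.1).
log₂(0.49475) = -1.0152; 1/29 − 1/11.1 = -0.055607.
t = -1.0152 / -0.055607 ≈ 18.257 hours.

18.3 hours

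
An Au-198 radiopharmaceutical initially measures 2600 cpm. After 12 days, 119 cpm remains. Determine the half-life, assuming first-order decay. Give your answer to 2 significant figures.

2.7 days

A/A₀ = 119/2600 ≈ 0.045769.
n = log₂(21.849) ≈ 4.4495 half-lives elapsed in 12 days.
t½ = 12/4.4495 ≈ 2.6969 days.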